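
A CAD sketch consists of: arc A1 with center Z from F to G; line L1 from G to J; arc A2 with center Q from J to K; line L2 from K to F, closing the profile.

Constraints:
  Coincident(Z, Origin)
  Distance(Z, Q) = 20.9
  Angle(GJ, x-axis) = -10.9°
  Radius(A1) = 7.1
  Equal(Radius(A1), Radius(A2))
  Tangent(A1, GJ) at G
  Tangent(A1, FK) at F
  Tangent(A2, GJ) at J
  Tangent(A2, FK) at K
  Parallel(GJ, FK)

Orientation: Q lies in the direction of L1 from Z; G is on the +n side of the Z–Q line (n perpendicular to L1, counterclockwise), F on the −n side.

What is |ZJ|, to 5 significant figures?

22.073

The slot axis is L1's direction at -10.9°, so u = (cos -10.9°, sin -10.9°) = (0.98196, -0.18910) and n = (−sin -10.9°, cos -10.9°) = (0.18910, 0.98196). Z is at the origin and Q lies 20.9 along u from Z, so Q = 20.9·u = (20.523, -3.9521). Tangency of A1 to both parallel lines with radius 7.1 puts G and F at Z ± 7.1·n: G = (1.3426, 6.9719), F = (-1.3426, -6.9719). Equal radii place J and K the same way about Q: J = Q + 7.1·n = (21.866, 3.0198), K = Q − 7.1·n = (19.180, -10.924). Then |ZJ| = |J − Z| = 22.073.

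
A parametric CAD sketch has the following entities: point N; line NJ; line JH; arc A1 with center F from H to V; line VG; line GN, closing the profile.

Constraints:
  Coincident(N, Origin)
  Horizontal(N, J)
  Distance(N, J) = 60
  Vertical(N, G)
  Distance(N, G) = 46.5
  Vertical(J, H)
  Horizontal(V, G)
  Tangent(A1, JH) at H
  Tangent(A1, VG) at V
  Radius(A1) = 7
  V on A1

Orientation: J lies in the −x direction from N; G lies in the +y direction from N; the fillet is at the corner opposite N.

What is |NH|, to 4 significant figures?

71.83

The virtual corner opposite N is at (-60.00, 46.50). Tangency of A1 to JH means the radius FH is perpendicular to JH and tangency of A1 to VG means the radius FV is perpendicular to VG, with radius 7.0, so the center F sits 7.0 in from both sides at F = (-53.00, 39.50). That places the tangent points at H = (-60.00, 39.50) on JH and V = (-53.00, 46.50) on VG. Then |NH| = |H − N| = 71.83.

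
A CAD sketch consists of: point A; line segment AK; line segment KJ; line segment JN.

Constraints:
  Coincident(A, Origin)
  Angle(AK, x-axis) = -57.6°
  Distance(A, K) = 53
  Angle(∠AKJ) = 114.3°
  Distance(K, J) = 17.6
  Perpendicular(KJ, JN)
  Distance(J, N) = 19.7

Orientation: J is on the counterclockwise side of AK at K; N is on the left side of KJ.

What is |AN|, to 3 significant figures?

48.7

A is at the origin; AK runs at -57.6° with length 53.0, so K = 53.0·(cos -57.6°, sin -57.6°) = (28.4, -44.7). ∠AKJ = 114.3°, so KJ runs at -57.6° + (180° − 114.3°) = 8.10° from the x-axis; with |KJ| = 17.6, J = K + 17.6·(cos 8.10°, sin 8.10°) = (45.8, -42.3). KJ ⟂ JN; with |JN| = 19.7 on the left of KJ, N = J + 19.7·(-0.141, 0.990) = (43.0, -22.8). Then |AN| = |N − A| = 48.7.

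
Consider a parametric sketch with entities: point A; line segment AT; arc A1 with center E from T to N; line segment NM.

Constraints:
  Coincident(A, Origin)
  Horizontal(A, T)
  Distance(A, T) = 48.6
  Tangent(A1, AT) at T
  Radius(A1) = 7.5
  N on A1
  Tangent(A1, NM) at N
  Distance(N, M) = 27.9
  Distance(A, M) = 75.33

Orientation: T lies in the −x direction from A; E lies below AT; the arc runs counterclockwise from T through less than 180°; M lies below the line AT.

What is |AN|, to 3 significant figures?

54.9

Checks: |EN| = 7.500 ✓; ∠(EN, NM) = 90.00° ✓; |NM| = 27.90 ✓; |AM| = 75.33 ✓.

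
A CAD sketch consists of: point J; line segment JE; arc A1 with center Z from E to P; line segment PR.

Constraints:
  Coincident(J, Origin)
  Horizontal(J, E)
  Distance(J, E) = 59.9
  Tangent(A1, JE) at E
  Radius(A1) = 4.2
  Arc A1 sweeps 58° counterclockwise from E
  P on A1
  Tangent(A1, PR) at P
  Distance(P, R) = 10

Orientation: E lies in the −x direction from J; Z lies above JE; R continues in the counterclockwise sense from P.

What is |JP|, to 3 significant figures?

56.4

J is at the origin; J and E share the same y with |JE| = 59.9 and E on the −x side, so E = (-59.9, 0.00). Since A1 is tangent to JE there, ZE ⟂ JE, so Z = E + (0, 4.2) = (-59.9, 4.20). On A1, E sits at bearing -90° from Z; a 58° counterclockwise sweep puts P at bearing -32°, so P = Z + 4.2·(cos -32°, sin -32°) = (-56.3, 1.97). Then |JP| = |P − J| = 56.4.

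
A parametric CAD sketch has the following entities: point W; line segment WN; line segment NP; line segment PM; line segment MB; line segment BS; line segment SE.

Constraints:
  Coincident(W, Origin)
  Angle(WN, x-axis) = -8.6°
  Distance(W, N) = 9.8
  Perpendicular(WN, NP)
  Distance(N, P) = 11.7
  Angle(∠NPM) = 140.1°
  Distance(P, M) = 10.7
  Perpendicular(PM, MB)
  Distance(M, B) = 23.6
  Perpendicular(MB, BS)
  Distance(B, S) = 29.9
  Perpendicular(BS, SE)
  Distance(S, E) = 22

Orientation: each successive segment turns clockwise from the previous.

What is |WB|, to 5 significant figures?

15.901

W is at the origin; WN runs at -8.6° with length 9.8, so N = (9.6898, -1.4654). WN is perpendicular to NP, so NP runs at -98.600°; with |NP| = 11.7, P = (7.9402, -13.034). ∠NPM = 140.1° gives PM at -138.50° from the x-axis; with |PM| = 10.7, M = (-0.073577, -20.124). PM ⟂ MB, so MB runs at 131.50°; with |MB| = 23.6, B = (-15.711, -2.4486). Then |WB| = |B − W| = 15.901.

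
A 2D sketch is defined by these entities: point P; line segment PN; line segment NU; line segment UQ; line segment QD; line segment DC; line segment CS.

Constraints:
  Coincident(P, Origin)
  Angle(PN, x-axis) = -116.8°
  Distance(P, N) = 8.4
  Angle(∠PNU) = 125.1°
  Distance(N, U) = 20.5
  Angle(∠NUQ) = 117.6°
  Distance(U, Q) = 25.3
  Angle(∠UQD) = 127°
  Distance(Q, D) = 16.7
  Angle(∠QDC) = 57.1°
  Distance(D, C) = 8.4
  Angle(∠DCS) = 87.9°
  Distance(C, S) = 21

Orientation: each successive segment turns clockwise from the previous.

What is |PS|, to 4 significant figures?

45.66

P is at the origin; PN runs at -116.8° with length 8.4, so N = (-3.787, -7.498). ∠PNU = 125.1° gives NU at -171.7° from the x-axis; with |NU| = 20.5, U = (-24.07, -10.46). ∠NUQ = 117.6° gives UQ at 125.9° from the x-axis; with |UQ| = 25.3, Q = (-38.91, 10.04). ∠UQD = 127.0° gives QD at 72.90° from the x-axis; with |QD| = 16.7, D = (-34.00, 26.00). ∠QDC = 57.1° gives DC at -50.00° from the x-axis; with |DC| = 8.4, C = (-28.60, 19.56). ∠DCS = 87.9° gives CS at -142.1° from the x-axis; with |CS| = 21.0, S = (-45.17, 6.664). Then |PS| = |S − P| = 45.66.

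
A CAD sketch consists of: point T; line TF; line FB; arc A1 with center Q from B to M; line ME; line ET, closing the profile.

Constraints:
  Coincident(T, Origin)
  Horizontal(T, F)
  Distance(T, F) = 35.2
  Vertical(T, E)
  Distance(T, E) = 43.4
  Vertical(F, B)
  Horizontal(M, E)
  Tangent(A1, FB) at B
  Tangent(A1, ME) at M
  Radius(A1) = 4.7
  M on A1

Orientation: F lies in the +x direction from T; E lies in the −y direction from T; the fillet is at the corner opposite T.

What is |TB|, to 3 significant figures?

52.3

T is at the origin; TF is horizontal with |TF| = 35.2 and F on the +x side, so F = (35.2, 0.00). TE is vertical with |TE| = 43.4 and E on the −y side, so E = (0.00, -43.4). The virtual corner opposite T is at (35.2, -43.4). Since A1 is tangent to FB there, QB ⟂ FB and A1 meets ME tangentially, so QM is at right angles to ME, with radius 4.7, so the center Q sits 4.7 in from both sides at Q = (30.5, -38.7). That places the tangent points at B = (35.2, -38.7) on FB and M = (30.5, -43.4) on ME. Then |TB| = |B − T| = 52.3.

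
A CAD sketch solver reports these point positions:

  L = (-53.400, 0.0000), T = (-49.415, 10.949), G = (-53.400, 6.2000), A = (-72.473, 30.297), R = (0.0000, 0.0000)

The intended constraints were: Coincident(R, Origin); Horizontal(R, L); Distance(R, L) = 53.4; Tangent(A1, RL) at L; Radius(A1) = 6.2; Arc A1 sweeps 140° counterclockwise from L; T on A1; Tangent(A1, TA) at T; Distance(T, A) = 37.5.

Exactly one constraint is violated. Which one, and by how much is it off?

Distance(T, A) = 37.5 — off by 7.40.

R = (0.00, 0.00) ✓; R.y = 0.00, L.y = 0.00 ✓; |RL| = 53.40 ✓; ∠(GL, LR) = 90.00° ✓; |GL| = 6.200 ✓; bearing(G→T) − bearing(G→L) = 140.0° ✓; |GT| = 6.199 ✓; ∠(GT, TA) = 90.00° ✓; |TA| = 30.10 ✗.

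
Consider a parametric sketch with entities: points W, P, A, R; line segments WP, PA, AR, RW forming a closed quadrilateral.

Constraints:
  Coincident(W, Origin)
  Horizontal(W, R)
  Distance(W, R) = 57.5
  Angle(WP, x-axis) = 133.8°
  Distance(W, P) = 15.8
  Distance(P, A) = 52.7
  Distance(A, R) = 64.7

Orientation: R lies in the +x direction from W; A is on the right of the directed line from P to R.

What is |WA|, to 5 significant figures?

39.038

W is at the origin; W and R share the same y with |WR| = 57.5 and R in +x, so R = (57.5, 0). WP runs at 133.8° with |WP| = 15.8, so P = (-10.936, 11.404). A is determined by |PA| = 52.7 and |AR| = 64.7 together: it lies at the intersection of circle(P, 52.7) and circle(R, 64.7). With |PR| = 69.379, the foot of the radical line on PR is 24.537 from P and the perpendicular offset is √(52.7² − 24.537²) = 46.639. Taking the right-of-PR solution: A = (5.6013, -38.634).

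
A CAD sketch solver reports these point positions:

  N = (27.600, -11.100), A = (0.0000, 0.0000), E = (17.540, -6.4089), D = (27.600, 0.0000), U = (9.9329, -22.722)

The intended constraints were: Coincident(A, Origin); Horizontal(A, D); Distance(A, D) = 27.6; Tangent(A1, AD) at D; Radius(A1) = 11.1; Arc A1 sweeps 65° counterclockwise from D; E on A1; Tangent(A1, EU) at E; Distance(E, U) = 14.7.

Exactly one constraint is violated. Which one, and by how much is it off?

Distance(E, U) = 14.7 — off by 3.30.

A = (0.00, 0.00) ✓; A.y = 0.00, D.y = 0.00 ✓; |AD| = 27.60 ✓; ∠(ND, DA) = 90.00° ✓; |ND| = 11.10 ✓; bearing(N→E) − bearing(N→D) = 65.00° ✓; |NE| = 11.10 ✓; ∠(NE, EU) = 90.00° ✓; |EU| = 18.00 ✗.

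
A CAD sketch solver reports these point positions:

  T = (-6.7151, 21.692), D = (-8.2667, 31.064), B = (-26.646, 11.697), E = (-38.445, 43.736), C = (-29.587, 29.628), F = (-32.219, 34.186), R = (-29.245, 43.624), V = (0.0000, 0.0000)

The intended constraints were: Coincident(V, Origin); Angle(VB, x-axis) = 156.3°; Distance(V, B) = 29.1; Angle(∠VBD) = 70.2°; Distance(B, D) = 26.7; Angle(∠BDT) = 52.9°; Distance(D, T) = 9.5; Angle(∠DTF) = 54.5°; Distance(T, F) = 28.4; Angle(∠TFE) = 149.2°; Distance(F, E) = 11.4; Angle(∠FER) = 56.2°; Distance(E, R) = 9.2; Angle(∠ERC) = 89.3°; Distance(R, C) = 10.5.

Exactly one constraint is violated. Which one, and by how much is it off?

Distance(R, C) = 10.5 — off by 3.50.

V = (0.00, 0.00) ✓; VB at 156.3° ✓; |VB| = 29.10 ✓; ∠VBD = 70.20° ✓; |BD| = 26.70 ✓; ∠BDT = 52.90° ✓; |DT| = 9.500 ✓; ∠DTF = 54.50° ✓; |TF| = 28.40 ✓; ∠TFE = 149.2° ✓; |FE| = 11.40 ✓; ∠FER = 56.20° ✓; |ER| = 9.201 ✓; ∠ERC = 89.30° ✓; |RC| = 14.00 ✗.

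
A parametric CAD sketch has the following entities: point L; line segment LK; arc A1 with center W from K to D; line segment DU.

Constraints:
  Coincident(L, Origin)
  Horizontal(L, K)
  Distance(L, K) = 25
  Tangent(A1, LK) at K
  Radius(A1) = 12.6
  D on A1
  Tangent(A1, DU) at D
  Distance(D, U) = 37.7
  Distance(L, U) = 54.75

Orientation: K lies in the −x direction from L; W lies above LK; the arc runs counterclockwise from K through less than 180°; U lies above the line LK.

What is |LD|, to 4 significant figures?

19.10

Checks: |LK| = 25.00 ✓; |WD| = 12.60 ✓; ∠(WD, DU) = 90.00° ✓; |DU| = 37.70 ✓; |LU| = 54.75 ✓.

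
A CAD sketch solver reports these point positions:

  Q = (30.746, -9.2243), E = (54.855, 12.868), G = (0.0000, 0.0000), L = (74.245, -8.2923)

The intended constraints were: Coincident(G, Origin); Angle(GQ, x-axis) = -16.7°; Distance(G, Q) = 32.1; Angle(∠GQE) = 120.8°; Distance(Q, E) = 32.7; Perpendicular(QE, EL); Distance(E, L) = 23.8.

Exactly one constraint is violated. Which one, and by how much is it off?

Distance(E, L) = 23.8 — off by 4.90.

G = (0.00, 0.00) ✓; GQ at -16.70° ✓; |GQ| = 32.10 ✓; ∠GQE = 120.8° ✓; |QE| = 32.70 ✓; ∠(QE, EL) = 90.00° ✓; |EL| = 28.70 ✗.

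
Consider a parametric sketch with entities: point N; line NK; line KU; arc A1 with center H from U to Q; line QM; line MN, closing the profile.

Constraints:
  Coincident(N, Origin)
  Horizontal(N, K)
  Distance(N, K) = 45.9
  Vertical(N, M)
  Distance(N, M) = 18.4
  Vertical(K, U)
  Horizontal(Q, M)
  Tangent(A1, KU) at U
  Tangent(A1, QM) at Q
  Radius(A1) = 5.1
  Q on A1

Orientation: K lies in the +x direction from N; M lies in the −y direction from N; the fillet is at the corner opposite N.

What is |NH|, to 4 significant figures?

42.91

N is at the origin; N and K share the same y with |NK| = 45.9 and K on the +x side, so K = (45.90, 0.000). NM is vertical with |NM| = 18.4 and M on the −y side, so M = (0.000, -18.40). The virtual corner opposite N is at (45.90, -18.40). A1 meets KU tangentially, so HU is at right angles to KU and since A1 is tangent to QM there, HQ ⟂ QM, with radius 5.1, so the center H sits 5.1 in from both sides at H = (40.80, -13.30). Then |NH| = |H − N| = 42.91.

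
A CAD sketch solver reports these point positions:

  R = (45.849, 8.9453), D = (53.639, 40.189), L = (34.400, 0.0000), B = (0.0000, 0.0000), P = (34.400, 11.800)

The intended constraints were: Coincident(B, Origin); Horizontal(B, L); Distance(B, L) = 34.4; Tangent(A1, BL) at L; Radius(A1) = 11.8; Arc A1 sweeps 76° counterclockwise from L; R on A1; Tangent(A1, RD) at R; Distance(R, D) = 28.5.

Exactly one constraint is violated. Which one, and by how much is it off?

Distance(R, D) = 28.5 — off by 3.70.

B = (0.00, 0.00) ✓; B.y = 0.00, L.y = 0.00 ✓; |BL| = 34.40 ✓; ∠(PL, LB) = 90.00° ✓; |PL| = 11.80 ✓; bearing(P→R) − bearing(P→L) = 76.00° ✓; |PR| = 11.80 ✓; ∠(PR, RD) = 90.00° ✓; |RD| = 32.20 ✗.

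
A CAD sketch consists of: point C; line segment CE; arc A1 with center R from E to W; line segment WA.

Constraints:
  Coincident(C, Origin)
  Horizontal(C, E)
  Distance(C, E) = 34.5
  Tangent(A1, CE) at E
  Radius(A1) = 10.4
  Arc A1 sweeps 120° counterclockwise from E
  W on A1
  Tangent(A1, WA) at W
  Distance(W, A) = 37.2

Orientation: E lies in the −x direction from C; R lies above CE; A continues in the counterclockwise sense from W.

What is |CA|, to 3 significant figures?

65.0

On A1, E sits at bearing -90° from R; a 120° counterclockwise sweep puts W at bearing 30°, so W = R + 10.4·(cos 30°, sin 30°) = (-25.5, 15.6). Tangency of A1 to WA means the radius RW is perpendicular to WA, so WA runs along (−sin 30°, cos 30°); with |WA| = 37.2, A = (-44.1, 47.8). Then |CA| = |A − C| = 65.0.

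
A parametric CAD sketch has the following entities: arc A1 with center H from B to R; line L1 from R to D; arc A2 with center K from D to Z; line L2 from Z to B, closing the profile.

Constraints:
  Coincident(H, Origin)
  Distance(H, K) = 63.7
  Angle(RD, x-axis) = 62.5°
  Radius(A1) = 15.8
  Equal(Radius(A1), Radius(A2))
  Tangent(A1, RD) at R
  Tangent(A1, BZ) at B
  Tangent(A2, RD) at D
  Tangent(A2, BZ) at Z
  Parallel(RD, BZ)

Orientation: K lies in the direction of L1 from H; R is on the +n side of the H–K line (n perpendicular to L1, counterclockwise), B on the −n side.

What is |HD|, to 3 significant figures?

65.6

Tangency of A1 to both parallel lines with radius 15.8 puts R and B at H ± 15.8·n: R = (-14.0, 7.30), B = (14.0, -7.30). Equal radii place D and Z the same way about K: D = K + 15.8·n = (15.4, 63.8), Z = K − 15.8·n = (43.4, 49.2). Then |HD| = |D − H| = 65.6.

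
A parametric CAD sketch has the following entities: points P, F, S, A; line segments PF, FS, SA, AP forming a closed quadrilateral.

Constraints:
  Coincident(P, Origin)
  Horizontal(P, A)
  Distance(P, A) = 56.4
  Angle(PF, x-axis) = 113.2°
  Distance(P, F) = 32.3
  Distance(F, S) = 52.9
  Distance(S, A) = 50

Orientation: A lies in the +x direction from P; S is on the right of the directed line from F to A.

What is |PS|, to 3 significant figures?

20.7

P is at the origin; PA is horizontal with |PA| = 56.4 and A in +x, so A = (56.4, 0). PF runs at 113.2° with |PF| = 32.3, so F = (-12.7, 29.7). S is determined by |FS| = 52.9 and |SA| = 50.0 together: it lies at the intersection of circle(F, 52.9) and circle(A, 50.0). With |FA| = 75.2, the foot of the radical line on FA is 39.6 from F and the perpendicular offset is √(52.9² − 39.6²) = 35.1. Taking the right-of-FA solution: S = (9.82, -18.2).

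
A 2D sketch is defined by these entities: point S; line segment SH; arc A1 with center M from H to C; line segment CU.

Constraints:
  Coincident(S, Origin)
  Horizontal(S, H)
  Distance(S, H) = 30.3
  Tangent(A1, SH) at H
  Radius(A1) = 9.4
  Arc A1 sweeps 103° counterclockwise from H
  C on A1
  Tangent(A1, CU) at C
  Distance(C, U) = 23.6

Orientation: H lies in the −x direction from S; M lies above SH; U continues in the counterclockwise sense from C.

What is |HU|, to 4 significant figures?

34.72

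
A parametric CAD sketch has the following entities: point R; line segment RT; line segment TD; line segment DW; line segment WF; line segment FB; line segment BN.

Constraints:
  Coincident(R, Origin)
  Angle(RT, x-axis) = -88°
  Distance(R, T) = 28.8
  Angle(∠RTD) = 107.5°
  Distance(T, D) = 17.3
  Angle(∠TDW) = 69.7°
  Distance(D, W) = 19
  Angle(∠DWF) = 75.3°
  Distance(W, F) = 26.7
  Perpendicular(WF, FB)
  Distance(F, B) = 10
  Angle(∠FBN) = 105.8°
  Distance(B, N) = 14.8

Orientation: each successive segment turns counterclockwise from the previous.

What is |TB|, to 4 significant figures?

7.861

R is at the origin; RT runs at -88.0° with length 28.8, so T = (1.005, -28.78). ∠RTD = 107.5° gives TD at -15.50° from the x-axis; with |TD| = 17.3, D = (17.68, -33.41). ∠TDW = 69.7° gives DW at 94.80° from the x-axis; with |DW| = 19.0, W = (16.09, -14.47). ∠DWF = 75.3° gives WF at -160.5° from the x-axis; with |WF| = 26.7, F = (-9.082, -23.38). WF is perpendicular to FB, so FB runs at -70.50°; with |FB| = 10.0, B = (-5.744, -32.81). Then |TB| = |B − T| = 7.861.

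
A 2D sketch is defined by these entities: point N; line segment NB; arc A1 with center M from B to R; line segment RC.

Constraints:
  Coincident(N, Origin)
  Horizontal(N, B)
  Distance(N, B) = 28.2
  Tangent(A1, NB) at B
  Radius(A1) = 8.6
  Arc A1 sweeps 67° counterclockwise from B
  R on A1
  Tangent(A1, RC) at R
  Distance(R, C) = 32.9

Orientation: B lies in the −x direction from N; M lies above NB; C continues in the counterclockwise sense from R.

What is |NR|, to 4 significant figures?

20.95

The tangent condition forces MB to be normal to NB, so M = B + (0, 8.6) = (-28.20, 8.600). On A1, B sits at bearing -90° from M; a 67° counterclockwise sweep puts R at bearing -23°, so R = M + 8.6·(cos -23°, sin -23°) = (-20.28, 5.240). Then |NR| = |R − N| = 20.95.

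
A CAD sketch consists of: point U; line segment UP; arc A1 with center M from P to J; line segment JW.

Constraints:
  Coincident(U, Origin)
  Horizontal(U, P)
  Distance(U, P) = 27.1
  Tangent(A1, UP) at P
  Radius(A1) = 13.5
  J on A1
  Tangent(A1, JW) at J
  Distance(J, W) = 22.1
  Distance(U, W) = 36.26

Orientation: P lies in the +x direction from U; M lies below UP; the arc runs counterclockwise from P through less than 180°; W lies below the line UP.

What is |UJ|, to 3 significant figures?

18.4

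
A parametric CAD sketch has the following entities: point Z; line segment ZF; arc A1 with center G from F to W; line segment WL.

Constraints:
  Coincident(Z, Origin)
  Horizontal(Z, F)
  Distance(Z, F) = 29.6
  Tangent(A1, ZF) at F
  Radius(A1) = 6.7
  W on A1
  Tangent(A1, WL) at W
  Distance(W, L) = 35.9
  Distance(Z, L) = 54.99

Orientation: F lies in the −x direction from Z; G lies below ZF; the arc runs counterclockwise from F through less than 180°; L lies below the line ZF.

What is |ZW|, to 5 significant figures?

36.970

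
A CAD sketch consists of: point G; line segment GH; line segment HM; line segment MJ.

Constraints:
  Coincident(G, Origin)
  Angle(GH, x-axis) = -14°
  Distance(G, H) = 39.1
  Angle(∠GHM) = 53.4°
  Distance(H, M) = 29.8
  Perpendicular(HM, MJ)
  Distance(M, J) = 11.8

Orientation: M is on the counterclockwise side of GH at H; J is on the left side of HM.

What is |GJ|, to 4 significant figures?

20.64

∠GHM = 53.4°, so HM runs at -14.0° + (180° − 53.4°) = 112.6° from the x-axis; with |HM| = 29.8, M = H + 29.8·(cos 112.6°, sin 112.6°) = (26.49, 18.05). HM ⟂ MJ; with |MJ| = 11.8 on the left of HM, J = M + 11.8·(-0.9232, -0.3843) = (15.59, 13.52). Then |GJ| = |J − G| = 20.64.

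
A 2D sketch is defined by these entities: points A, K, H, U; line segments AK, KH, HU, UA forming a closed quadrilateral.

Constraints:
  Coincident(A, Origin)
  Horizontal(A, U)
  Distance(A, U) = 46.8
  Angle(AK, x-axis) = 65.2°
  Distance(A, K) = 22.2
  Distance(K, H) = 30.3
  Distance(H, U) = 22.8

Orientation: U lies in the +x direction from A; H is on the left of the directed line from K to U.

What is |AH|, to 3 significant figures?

45.1

Checks: A.y = 0.00, U.y = 0.00 ✓; |KH| = 30.30 ✓; |HU| = 22.80 ✓.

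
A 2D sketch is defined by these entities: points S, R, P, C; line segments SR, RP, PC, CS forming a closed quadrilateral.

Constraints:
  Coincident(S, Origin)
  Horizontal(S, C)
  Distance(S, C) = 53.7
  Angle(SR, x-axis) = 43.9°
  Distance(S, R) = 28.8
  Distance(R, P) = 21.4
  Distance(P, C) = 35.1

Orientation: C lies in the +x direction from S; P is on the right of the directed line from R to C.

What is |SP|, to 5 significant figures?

18.672

Checks: |RP| = 21.40 ✓; |PC| = 35.10 ✓.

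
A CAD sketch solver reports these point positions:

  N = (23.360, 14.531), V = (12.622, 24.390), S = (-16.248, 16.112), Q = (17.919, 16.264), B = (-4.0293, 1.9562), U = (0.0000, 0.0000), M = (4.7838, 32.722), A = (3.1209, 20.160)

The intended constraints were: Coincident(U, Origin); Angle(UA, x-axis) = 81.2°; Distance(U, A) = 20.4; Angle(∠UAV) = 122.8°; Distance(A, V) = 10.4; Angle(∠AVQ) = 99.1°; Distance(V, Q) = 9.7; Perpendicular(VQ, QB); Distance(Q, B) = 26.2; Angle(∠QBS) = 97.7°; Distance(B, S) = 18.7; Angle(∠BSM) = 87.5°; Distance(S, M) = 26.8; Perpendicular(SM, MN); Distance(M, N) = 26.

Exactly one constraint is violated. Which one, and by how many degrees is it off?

Perpendicular(SM, MN) — off by 7.30°.

U = (0.00, 0.00) ✓; UA at 81.20° ✓; |UA| = 20.40 ✓; ∠UAV = 122.8° ✓; |AV| = 10.40 ✓; ∠AVQ = 99.10° ✓; |VQ| = 9.700 ✓; ∠(VQ, QB) = 90.00° ✓; |QB| = 26.20 ✓; ∠QBS = 97.70° ✓; |BS| = 18.70 ✓; ∠BSM = 87.50° ✓; |SM| = 26.80 ✓; ∠(SM, MN) = 82.70° ✗; |MN| = 26.00 ✓.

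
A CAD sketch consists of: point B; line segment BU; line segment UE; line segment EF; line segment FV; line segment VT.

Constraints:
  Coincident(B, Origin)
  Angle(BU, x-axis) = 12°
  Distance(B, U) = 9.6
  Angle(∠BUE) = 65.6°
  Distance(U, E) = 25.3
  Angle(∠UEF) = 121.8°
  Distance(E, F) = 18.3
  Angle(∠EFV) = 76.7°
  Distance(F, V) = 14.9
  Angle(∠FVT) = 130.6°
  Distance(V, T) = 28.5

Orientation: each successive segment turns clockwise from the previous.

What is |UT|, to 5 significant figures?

6.7176

B is at the origin; BU runs at 12.0° with length 9.6, so U = (9.3902, 1.9960). ∠BUE = 65.6° gives UE at -102.40° from the x-axis; with |UE| = 25.3, E = (3.9574, -22.714). ∠UEF = 121.8° gives EF at -160.60° from the x-axis; with |EF| = 18.3, F = (-13.304, -28.792). ∠EFV = 76.7° gives FV at 96.100° from the x-axis; with |FV| = 14.9, V = (-14.887, -13.977). ∠FVT = 130.6° gives VT at 46.700° from the x-axis; with |VT| = 28.5, T = (4.6589, 6.7648). Then |UT| = |T − U| = 6.7176.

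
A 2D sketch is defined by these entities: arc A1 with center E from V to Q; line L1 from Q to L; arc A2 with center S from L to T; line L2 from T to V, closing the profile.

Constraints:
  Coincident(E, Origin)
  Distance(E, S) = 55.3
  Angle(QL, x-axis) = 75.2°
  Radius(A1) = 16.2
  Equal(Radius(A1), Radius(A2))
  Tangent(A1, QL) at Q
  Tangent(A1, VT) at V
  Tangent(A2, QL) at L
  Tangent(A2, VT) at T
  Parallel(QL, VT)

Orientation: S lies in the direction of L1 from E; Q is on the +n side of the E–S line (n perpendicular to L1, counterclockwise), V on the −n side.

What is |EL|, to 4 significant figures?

57.62

Tangency of A1 to both parallel lines with radius 16.2 puts Q and V at E ± 16.2·n: Q = (-15.66, 4.138), V = (15.66, -4.138). Equal radii place L and T the same way about S: L = S + 16.2·n = (-1.536, 57.60), T = S − 16.2·n = (29.79, 49.33). Then |EL| = |L − E| = 57.62.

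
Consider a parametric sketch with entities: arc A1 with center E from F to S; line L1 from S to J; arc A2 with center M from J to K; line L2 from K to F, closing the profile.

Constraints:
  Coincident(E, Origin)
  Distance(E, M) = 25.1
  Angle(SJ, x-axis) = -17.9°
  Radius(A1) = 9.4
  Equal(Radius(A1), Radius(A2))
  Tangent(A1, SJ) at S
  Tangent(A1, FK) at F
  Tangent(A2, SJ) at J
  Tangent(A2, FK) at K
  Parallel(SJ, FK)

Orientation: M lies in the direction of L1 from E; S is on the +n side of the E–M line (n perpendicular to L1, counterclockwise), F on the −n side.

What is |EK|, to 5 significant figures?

26.802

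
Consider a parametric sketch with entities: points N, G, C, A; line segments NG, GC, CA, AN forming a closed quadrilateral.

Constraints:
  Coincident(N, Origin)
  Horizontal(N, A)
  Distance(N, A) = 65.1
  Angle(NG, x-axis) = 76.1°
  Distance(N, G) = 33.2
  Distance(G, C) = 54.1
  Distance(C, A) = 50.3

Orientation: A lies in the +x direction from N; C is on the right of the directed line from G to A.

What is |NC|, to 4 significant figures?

28.26

N is at the origin; N and A share the same y with |NA| = 65.1 and A in +x, so A = (65.1, 0). NG runs at 76.1° with |NG| = 33.2, so G = (7.976, 32.23). C is determined by |GC| = 54.1 and |CA| = 50.3 together: it lies at the intersection of circle(G, 54.1) and circle(A, 50.3). With |GA| = 65.59, the foot of the radical line on GA is 35.82 from G and the perpendicular offset is √(54.1² − 35.82²) = 40.54. Taking the right-of-GA solution: C = (19.25, -20.68).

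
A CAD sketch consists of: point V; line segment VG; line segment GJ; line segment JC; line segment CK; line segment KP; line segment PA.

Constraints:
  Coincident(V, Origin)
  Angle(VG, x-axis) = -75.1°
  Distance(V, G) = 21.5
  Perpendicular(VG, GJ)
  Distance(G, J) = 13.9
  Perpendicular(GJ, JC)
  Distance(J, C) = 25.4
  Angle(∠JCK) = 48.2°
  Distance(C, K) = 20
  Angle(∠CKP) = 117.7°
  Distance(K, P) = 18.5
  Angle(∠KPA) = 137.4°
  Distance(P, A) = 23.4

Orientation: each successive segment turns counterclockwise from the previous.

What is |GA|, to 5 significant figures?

29.698

∠CKP = 117.7° gives KP at -61.000° from the x-axis; with |KP| = 18.5, P = (10.418, -25.554). ∠KPA = 137.4° gives PA at -18.400° from the x-axis; with |PA| = 23.4, A = (32.622, -32.940). Then |GA| = |A − G| = 29.698.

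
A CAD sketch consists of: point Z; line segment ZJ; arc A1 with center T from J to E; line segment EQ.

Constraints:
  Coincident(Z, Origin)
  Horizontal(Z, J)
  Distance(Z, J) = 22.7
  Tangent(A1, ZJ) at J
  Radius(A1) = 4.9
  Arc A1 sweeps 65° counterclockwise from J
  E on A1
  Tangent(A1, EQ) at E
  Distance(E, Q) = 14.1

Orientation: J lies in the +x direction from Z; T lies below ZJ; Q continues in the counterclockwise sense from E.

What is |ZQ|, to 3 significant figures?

19.9

Z is at the origin; Z and J share the same y with |ZJ| = 22.7 and J on the +x side, so J = (22.7, 0.00). Since A1 is tangent to ZJ there, TJ ⟂ ZJ, so T = J + (0, -4.9) = (22.7, -4.90). On A1, J sits at bearing 90° from T; a 65° counterclockwise sweep puts E at bearing 155°, so E = T + 4.9·(cos 155°, sin 155°) = (18.3, -2.83). The tangent condition forces TE to be normal to EQ, so EQ runs along (−sin 155°, cos 155°); with |EQ| = 14.1, Q = (12.3, -15.6). Then |ZQ| = |Q − Z| = 19.9.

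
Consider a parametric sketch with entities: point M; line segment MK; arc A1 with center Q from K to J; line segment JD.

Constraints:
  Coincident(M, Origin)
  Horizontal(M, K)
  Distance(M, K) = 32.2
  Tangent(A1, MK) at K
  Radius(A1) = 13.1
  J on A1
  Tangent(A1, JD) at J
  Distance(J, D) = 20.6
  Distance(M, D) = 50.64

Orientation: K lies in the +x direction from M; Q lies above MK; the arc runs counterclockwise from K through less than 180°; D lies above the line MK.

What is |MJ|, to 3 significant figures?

47.8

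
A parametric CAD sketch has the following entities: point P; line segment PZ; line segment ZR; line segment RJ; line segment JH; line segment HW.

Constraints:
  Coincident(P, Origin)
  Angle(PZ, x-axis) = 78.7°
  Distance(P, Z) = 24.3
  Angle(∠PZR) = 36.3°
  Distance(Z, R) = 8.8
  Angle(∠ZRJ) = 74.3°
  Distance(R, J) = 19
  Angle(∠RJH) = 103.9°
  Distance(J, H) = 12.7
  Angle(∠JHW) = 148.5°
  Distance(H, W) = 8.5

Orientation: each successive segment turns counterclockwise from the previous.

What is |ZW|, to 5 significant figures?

20.866

P is at the origin; PZ runs at 78.7° with length 24.3, so Z = (4.7615, 23.829). ∠PZR = 36.3° gives ZR at -137.60° from the x-axis; with |ZR| = 8.8, R = (-1.7369, 17.895). ∠ZRJ = 74.3° gives RJ at -31.900° from the x-axis; with |RJ| = 19.0, J = (14.394, 7.8547). ∠RJH = 103.9° gives JH at 44.200° from the x-axis; with |JH| = 12.7, H = (23.498, 16.709). ∠JHW = 148.5° gives HW at 75.700° from the x-axis; with |HW| = 8.5, W = (25.598, 24.945). Then |ZW| = |W − Z| = 20.866.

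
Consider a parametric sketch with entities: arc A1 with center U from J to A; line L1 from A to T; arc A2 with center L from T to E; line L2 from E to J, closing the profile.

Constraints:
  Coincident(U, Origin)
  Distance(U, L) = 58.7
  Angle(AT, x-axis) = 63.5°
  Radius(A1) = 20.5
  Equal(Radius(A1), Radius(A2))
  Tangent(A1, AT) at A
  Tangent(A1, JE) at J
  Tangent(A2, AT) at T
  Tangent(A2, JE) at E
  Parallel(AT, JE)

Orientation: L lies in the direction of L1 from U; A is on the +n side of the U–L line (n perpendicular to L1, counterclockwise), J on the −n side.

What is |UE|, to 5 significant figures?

62.177

The slot axis is L1's direction at 63.5°, so u = (cos 63.5°, sin 63.5°) = (0.44620, 0.89493) and n = (−sin 63.5°, cos 63.5°) = (-0.89493, 0.44620). U is at the origin and L lies 58.7 along u from U, so L = 58.7·u = (26.192, 52.533). Tangency of A1 to both parallel lines with radius 20.5 puts A and J at U ± 20.5·n: A = (-18.346, 9.1471), J = (18.346, -9.1471). Equal radii place T and E the same way about L: T = L + 20.5·n = (7.8457, 61.680), E = L − 20.5·n = (44.538, 43.386). Then |UE| = |E − U| = 62.177.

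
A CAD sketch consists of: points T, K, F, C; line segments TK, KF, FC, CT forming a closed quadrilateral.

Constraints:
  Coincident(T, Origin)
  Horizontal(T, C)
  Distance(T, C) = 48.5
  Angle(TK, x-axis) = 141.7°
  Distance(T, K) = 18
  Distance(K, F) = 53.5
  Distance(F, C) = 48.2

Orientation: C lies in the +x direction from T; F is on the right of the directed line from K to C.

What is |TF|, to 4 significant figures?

37.02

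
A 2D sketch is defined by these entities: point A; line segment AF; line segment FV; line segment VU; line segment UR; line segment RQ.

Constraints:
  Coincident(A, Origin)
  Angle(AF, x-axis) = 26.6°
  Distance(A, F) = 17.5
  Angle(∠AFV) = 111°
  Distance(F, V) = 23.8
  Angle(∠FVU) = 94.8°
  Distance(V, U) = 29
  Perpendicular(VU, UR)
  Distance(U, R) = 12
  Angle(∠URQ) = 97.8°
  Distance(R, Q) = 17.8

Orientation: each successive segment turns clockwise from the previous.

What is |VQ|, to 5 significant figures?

18.357

A is at the origin; AF runs at 26.6° with length 17.5, so F = (15.648, 7.8358). ∠AFV = 111.0° gives FV at -42.400° from the x-axis; with |FV| = 23.8, V = (33.223, -8.2126). ∠FVU = 94.8° gives VU at -127.60° from the x-axis; with |VU| = 29.0, U = (15.529, -31.189). VU is perpendicular to UR, so UR runs at 142.40°; with |UR| = 12.0, R = (6.0213, -23.867). ∠URQ = 97.8° gives RQ at 60.200° from the x-axis; with |RQ| = 17.8, Q = (14.867, -8.4210). Then |VQ| = |Q − V| = 18.357.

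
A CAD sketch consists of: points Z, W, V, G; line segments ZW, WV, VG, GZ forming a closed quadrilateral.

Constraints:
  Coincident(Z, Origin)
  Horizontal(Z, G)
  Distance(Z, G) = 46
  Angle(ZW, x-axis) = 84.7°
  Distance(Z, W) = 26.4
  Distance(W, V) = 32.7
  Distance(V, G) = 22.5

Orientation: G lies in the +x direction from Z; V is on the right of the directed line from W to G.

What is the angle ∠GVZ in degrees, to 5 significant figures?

173.50°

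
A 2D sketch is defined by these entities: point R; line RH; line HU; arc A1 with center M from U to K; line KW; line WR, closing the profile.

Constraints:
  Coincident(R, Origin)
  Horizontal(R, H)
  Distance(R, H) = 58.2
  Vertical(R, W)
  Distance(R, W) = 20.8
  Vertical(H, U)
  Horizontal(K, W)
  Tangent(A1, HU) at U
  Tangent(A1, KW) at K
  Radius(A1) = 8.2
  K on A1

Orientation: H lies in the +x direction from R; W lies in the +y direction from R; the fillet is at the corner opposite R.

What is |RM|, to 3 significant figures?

51.6

R is at the origin; R and H share the same y with |RH| = 58.2 and H on the +x side, so H = (58.2, 0.00). R and W share the same x with |RW| = 20.8 and W on the +y side, so W = (0.00, 20.8). The virtual corner opposite R is at (58.2, 20.8). Since A1 is tangent to HU there, MU ⟂ HU and tangency of A1 to KW means the radius MK is perpendicular to KW, with radius 8.2, so the center M sits 8.2 in from both sides at M = (50.0, 12.6). Then |RM| = |M − R| = 51.6.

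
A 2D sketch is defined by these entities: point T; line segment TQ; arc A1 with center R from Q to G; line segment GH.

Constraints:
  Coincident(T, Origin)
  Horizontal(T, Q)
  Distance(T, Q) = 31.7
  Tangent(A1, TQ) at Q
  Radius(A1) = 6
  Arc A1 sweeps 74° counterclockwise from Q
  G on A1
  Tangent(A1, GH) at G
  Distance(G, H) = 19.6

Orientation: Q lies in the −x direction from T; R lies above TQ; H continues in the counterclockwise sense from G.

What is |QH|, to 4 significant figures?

25.74

T is at the origin; TQ is horizontal with |TQ| = 31.7 and Q on the −x side, so Q = (-31.70, 0.000). Tangency of A1 to TQ means the radius RQ is perpendicular to TQ, so R = Q + (0, 6) = (-31.70, 6.000). On A1, Q sits at bearing -90° from R; a 74° counterclockwise sweep puts G at bearing -16°, so G = R + 6.0·(cos -16°, sin -16°) = (-25.93, 4.346). A1 meets GH tangentially, so RG is at right angles to GH, so GH runs along (−sin -16°, cos -16°); with |GH| = 19.6, H = (-20.53, 23.19). Then |QH| = |H − Q| = 25.74.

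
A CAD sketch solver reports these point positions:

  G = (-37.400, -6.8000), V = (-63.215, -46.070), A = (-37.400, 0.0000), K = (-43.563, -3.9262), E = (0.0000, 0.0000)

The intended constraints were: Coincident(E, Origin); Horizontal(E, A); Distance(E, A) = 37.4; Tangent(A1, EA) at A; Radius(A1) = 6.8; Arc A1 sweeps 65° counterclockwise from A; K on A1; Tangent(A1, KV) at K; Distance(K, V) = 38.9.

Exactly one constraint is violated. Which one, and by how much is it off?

Distance(K, V) = 38.9 — off by 7.60.

E = (0.00, 0.00) ✓; E.y = 0.00, A.y = 0.00 ✓; |EA| = 37.40 ✓; ∠(GA, AE) = 90.00° ✓; |GA| = 6.800 ✓; bearing(G→K) − bearing(G→A) = 65.00° ✓; |GK| = 6.800 ✓; ∠(GK, KV) = 90.00° ✓; |KV| = 46.50 ✗.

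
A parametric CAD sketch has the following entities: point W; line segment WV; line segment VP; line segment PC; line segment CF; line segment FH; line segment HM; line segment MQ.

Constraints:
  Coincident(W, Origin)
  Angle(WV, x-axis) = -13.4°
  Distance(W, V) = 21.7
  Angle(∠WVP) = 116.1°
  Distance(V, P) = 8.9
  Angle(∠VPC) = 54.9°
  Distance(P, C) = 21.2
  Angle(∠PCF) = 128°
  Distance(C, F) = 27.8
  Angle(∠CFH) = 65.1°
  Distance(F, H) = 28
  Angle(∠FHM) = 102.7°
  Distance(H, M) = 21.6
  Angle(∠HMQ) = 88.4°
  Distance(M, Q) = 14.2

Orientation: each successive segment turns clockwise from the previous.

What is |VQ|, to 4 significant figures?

10.41

W is at the origin; WV runs at -13.4° with length 21.7, so V = (21.11, -5.029). ∠WVP = 116.1° gives VP at -77.30° from the x-axis; with |VP| = 8.9, P = (23.07, -13.71). ∠VPC = 54.9° gives PC at 157.6° from the x-axis; with |PC| = 21.2, C = (3.465, -5.632). ∠PCF = 128.0° gives CF at 105.6° from the x-axis; with |CF| = 27.8, F = (-4.010, 21.14). ∠CFH = 65.1° gives FH at -9.300° from the x-axis; with |FH| = 28.0, H = (23.62, 16.62). ∠FHM = 102.7° gives HM at -86.60° from the x-axis; with |HM| = 21.6, M = (24.90, -4.943). ∠HMQ = 88.4° gives MQ at -178.2° from the x-axis; with |MQ| = 14.2, Q = (10.71, -5.389). Then |VQ| = |Q − V| = 10.41.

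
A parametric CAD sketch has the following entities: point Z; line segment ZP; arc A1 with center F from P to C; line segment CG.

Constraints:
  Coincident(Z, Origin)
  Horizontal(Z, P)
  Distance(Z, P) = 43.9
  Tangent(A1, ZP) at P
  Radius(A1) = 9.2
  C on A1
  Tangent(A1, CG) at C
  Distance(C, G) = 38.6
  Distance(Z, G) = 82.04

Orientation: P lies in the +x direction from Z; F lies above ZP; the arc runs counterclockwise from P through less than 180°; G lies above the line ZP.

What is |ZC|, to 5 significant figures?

51.400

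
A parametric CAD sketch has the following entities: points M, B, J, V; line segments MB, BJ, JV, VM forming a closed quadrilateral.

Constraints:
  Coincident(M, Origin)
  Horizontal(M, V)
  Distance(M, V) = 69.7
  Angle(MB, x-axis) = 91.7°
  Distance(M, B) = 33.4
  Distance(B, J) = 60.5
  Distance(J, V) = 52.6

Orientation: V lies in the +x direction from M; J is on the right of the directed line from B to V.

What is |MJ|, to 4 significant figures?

31.59

Checks: |BJ| = 60.50 ✓; |JV| = 52.60 ✓.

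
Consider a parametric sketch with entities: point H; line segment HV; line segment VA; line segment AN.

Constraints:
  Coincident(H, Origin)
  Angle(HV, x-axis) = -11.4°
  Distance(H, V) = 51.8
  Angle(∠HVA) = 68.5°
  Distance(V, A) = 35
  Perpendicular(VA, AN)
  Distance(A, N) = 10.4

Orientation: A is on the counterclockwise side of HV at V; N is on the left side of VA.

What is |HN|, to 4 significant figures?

41.05

H is at the origin; HV runs at -11.4° with length 51.8, so V = 51.8·(cos -11.4°, sin -11.4°) = (50.78, -10.24). ∠HVA = 68.5°, so VA runs at -11.4° + (180° − 68.5°) = 100.1° from the x-axis; with |VA| = 35.0, A = V + 35.0·(cos 100.1°, sin 100.1°) = (44.64, 24.22). The perpendicularity gives AN at right angles to VA; with |AN| = 10.4 on the left of VA, N = A + 10.4·(-0.9845, -0.1754) = (34.40, 22.40). Then |HN| = |N − H| = 41.05.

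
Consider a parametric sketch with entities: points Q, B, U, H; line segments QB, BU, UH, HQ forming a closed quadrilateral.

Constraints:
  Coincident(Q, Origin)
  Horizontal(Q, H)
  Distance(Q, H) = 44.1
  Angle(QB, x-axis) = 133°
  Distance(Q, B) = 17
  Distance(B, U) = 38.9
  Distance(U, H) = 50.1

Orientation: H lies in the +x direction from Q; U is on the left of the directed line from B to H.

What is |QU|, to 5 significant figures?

43.478

Q is at the origin; Q and H share the same y with |QH| = 44.1 and H in +x, so H = (44.1, 0). QB runs at 133.0° with |QB| = 17.0, so B = (-11.594, 12.433). U is determined by |BU| = 38.9 and |UH| = 50.1 together: it lies at the intersection of circle(B, 38.9) and circle(H, 50.1). With |BH| = 57.065, the foot of the radical line on BH is 19.799 from B and the perpendicular offset is √(38.9² − 19.799²) = 33.485. Taking the left-of-BH solution: U = (15.024, 40.800).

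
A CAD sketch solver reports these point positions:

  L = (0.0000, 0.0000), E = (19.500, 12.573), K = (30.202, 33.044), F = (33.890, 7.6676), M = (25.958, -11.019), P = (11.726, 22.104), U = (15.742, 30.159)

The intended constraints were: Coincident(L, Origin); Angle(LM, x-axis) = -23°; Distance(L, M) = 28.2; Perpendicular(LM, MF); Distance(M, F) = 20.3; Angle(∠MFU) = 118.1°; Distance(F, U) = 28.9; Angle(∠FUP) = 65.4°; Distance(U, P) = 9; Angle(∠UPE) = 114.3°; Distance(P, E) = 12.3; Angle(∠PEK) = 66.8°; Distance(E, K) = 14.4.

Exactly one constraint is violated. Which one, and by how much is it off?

Distance(E, K) = 14.4 — off by 8.70.

L = (0.00, 0.00) ✓; LM at -23.00° ✓; |LM| = 28.20 ✓; ∠(LM, MF) = 90.00° ✓; |MF| = 20.30 ✓; ∠MFU = 118.1° ✓; |FU| = 28.90 ✓; ∠FUP = 65.40° ✓; |UP| = 9.001 ✓; ∠UPE = 114.3° ✓; |PE| = 12.30 ✓; ∠PEK = 66.80° ✓; |EK| = 23.10 ✗.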